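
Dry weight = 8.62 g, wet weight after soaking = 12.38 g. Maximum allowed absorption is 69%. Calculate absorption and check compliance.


WA = (12.38 - 8.62) / 8.62 x 100 = 43.6%
Maximum allowed: 69%
Compliant: Yes


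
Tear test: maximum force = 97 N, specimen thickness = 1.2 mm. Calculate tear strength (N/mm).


80.8 N/mm


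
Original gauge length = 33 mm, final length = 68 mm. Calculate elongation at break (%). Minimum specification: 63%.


Elongation = 106.1%
Meets spec: Yes


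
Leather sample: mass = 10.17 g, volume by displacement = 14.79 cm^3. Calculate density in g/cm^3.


0.688 g/cm^3


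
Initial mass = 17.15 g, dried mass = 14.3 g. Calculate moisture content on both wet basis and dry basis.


Moisture lost = 17.15 - 14.3 = 2.85 g
Wet basis MC = 2.85 / 17.15 x 100 = 16.6%
Dry basis MC = 2.85 / 14.3 x 100 = 19.9%


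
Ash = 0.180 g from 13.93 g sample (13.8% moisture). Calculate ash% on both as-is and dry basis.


As-is ash% = 0.180 / 13.93 x 100 = 1.29%
Dry mass = 13.93 x (100 - 13.8) / 100 = 12.00766 g
Dry-basis ash% = 0.180 / 12.00766 x 100 = 1.50%


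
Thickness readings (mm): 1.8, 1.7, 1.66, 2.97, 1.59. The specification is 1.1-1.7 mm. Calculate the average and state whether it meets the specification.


Sum = 9.72
Average = 9.72 / 5 = 1.94 mm
Specification range: 1.1 to 1.7 mm
Within spec: No


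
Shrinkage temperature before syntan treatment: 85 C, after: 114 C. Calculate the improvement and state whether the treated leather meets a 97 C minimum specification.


Improvement = 29 C
Meets 97 C spec: Yes


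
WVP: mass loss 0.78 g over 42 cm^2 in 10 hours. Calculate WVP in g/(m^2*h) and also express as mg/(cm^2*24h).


WVP = 0.78 / (42 x 10) x 10000 = 18.57 g/(m^2*h)
Mass loss in mg = 0.78 x 1000 = 780 mg
Per cm^2 per 24h in mg: 780 x 24 / (42 x 10) = 18720 / 420 = 44.57 mg/(cm^2*24h)


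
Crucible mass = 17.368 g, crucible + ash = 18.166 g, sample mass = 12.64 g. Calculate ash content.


Ash mass = 0.798 g
Ash content = 6.31%


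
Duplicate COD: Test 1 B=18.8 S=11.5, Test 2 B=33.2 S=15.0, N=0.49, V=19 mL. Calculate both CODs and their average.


COD1 = 1506.1 mg/L
COD2 = 3754.9 mg/L
Average = 2630.5 mg/L

COD1 = (18.8 - 11.5) x 0.49 x 8000 / 19 = 1506.1 mg/L
COD2 = (33.2 - 15.0) x 0.49 x 8000 / 19 = 3754.9 mg/L
Average = (1506.1 + 3754.9) / 2 = 2630.5 mg/L


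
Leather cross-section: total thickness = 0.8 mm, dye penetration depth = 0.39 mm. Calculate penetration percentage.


48.8%

Penetration% = 0.39 / 0.8 x 100
Penetration = 48.8%


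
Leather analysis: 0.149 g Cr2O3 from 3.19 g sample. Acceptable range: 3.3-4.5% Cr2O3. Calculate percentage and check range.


Cr2O3% = 0.149 / 3.19 x 100 = 4.67%
Acceptable range: 3.3 to 4.5%
Within range: No


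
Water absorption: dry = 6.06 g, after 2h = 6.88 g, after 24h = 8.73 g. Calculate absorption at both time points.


WA (2h) = (6.88 - 6.06) / 6.06 x 100 = 13.5%
WA (24h) = (8.73 - 6.06) / 6.06 x 100 = 44.1%


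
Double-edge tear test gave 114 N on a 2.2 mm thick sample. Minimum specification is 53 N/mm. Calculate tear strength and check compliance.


Tear strength = 51.8 N/mm
Compliant: No

Tear strength = 114 / 2.2 = 51.8 N/mm
Required minimum = 53 N/mm
Compliant: No


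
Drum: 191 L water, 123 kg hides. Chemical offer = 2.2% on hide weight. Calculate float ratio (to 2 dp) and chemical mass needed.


Float ratio = 191 / 123 = 1.55
Chemical = 123 x 2.2 / 100 = 2.706 kg


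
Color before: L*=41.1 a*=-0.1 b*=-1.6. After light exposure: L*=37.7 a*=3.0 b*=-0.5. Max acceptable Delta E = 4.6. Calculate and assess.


dL = -3.4, da = 3.1, db = 1.1
dE = sqrt((-3.4)^2 + (3.1)^2 + (1.1)^2) = 4.73
Max = 4.6
Passes: No


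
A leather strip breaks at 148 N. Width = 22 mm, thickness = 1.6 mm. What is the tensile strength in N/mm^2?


4.20 N/mm^2

Cross-sectional area = 22 x 1.6 = 35.2 mm^2
Tensile strength = 148 / 35.2 = 4.20 N/mm^2


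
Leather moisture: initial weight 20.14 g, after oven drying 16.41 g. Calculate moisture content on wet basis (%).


18.5%

Moisture = 20.14 - 16.41 = 3.73 g
MC = 3.73 / 20.14 x 100 = 18.5%


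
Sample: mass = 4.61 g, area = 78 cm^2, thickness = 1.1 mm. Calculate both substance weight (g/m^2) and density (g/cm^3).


SW = 4.61 / 78 x 10000 = 591.0 g/m^2
Volume = 78 x 1.1 / 10 = 8.58 cm^3
Density = 4.61 / 8.58 = 0.537 g/cm^3


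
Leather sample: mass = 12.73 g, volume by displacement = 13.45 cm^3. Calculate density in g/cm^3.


0.946 g/cm^3

Density = mass / volume
Density = 12.73 / 13.45 = 0.946 g/cm^3


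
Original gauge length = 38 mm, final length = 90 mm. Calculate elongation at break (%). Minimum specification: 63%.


Elongation = 136.8%
Meets spec: Yes

Extension = 90 - 38 = 52 mm
Elongation = 52 / 38 x 100 = 136.8%
Minimum required: 63%
Meets specification: Yes


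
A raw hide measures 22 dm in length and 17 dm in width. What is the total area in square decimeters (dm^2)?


374 dm^2

Area = length x width
Area = 22 x 17 = 374 dm^2


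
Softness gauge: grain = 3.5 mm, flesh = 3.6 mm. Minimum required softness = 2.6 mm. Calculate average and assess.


Average softness = 3.55 mm
Meets requirement: Yes


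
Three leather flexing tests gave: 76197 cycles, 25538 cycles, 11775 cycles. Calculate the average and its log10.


Average = (76197 + 25538 + 11775) / 3 = 37837 cycles
log10(37837) = 4.58


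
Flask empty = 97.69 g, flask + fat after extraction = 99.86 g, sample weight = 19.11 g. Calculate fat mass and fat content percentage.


Fat mass = 99.86 - 97.69 = 2.17 g
Fat% = 2.17 / 19.11 x 100 = 11.4%


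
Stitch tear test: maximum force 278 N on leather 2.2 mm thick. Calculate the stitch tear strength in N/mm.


Stitch tear strength = force / thickness
STS = 278 / 2.2 = 126.4 N/mm


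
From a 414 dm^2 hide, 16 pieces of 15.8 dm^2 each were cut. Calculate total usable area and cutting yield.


Usable area = 252.8 dm^2
Yield = 61.1%


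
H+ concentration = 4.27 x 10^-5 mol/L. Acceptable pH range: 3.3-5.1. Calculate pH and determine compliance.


pH = 4.37
Compliant: Yes

pH = -log10(4.27 x 10^-5) = 4.37
Range: 3.3 to 5.1
Compliant: Yes


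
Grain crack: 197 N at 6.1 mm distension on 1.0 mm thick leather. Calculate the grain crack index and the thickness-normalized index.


Crack index = 32.3 N/mm
Normalized index = 32.3 N/mm per mm

Crack index = 197 / 6.1 = 32.3 N/mm
Normalized = 32.3 / 1.0 = 32.3 N/mm per mm


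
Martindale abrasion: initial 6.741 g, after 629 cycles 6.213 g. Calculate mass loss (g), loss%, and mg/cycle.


Mass loss = 0.528 g
Loss = 7.83%
Rate = 0.839 mg/cycle

Loss = 6.741 - 6.213 = 0.528 g
Loss% = 0.528 / 6.741 x 100 = 7.83%
Rate = 0.528 / 629 x 1000 = 0.839 mg/cycle


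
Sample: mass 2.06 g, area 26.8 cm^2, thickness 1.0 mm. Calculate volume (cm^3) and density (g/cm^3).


Thickness in cm = 1.0 / 10 = 0.10 cm
Volume = 26.8 x 0.10 = 2.680 cm^3
Density = 2.06 / 2.680 = 0.769 g/cm^3


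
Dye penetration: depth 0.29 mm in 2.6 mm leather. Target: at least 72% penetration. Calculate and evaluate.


Penetration = 11.2%
Meets target: No

Penetration = 0.29 / 2.6 x 100 = 11.2%
Target: 72%
Meets target: No


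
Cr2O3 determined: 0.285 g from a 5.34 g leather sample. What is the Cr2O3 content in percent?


5.34%

Cr2O3% = 0.285 / 5.34 x 100
Cr2O3% = 5.34%


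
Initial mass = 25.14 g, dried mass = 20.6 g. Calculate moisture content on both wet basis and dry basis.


Moisture lost = 25.14 - 20.6 = 4.54 g
Wet basis MC = 4.54 / 25.14 x 100 = 18.1%
Dry basis MC = 4.54 / 20.6 x 100 = 22.0%


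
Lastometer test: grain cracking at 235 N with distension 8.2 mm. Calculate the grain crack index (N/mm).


Grain crack index = force / distension
Index = 235 / 8.2 = 28.7 N/mm


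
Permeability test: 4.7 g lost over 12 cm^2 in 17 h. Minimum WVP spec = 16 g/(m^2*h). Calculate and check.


WVP = 4.7 / (12 x 17) x 10000 = 230.39 g/(m^2*h)
Minimum: 16 g/(m^2*h)
Meets spec: Yes


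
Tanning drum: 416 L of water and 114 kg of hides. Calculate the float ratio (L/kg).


Float ratio = water / hide weight
Ratio = 416 / 114 = 3.6


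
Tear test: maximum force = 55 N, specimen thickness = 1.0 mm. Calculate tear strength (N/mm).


Tear strength = force / thickness
Tear = 55 / 1.0 = 55.0 N/mm


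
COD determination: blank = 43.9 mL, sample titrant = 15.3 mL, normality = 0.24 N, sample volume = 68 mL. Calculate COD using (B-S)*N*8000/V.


COD = (43.9 - 15.3) x 0.24 x 8000 / 68
COD = 28.6 x 0.24 x 8000 / 68
COD = 807.5 mg/L


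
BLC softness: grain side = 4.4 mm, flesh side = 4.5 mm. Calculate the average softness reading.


4.45 mm

Average = (4.4 + 4.5) / 2
Average = 4.45 mm


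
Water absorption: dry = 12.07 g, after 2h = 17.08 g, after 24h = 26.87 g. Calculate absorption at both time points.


2h absorption = 41.5%
24h absorption = 122.6%


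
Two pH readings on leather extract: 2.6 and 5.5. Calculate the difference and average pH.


Difference = 2.9
Average pH = 4.05

Difference = |2.6 - 5.5| = 2.9
Average = (2.6 + 5.5) / 2 = 4.05


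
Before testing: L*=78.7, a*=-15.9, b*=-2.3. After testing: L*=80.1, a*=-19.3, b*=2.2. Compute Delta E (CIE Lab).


dL = 80.1 - 78.7 = 1.4
da = -19.3 - (-15.9) = -3.4
db = 2.2 - (-2.3) = 4.5
dE = sqrt((1.4)^2 + (-3.4)^2 + (4.5)^2) = 5.81


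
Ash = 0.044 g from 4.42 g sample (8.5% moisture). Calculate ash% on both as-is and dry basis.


As-is ash% = 0.044 / 4.42 x 100 = 1.00%
Dry mass = 4.42 x (100 - 8.5) / 100 = 4.0443 g
Dry-basis ash% = 0.044 / 4.0443 x 100 = 1.09%


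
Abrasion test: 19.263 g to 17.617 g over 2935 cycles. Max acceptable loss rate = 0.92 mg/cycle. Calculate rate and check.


Rate = 0.561 mg/cycle
Passes: Yes

Loss = 19.263 - 17.617 = 1.646 g
Rate = 1.646 g / 2935 cycles x 1000 = 0.561 mg/cycle
Max = 0.92 mg/cycle
Passes: Yes


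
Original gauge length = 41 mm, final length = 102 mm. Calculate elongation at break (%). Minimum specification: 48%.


Extension = 102 - 41 = 61 mm
Elongation = 61 / 41 x 100 = 148.8%
Minimum required: 48%
Meets specification: Yes


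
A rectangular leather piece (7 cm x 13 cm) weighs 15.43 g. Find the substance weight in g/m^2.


1695.6 g/m^2


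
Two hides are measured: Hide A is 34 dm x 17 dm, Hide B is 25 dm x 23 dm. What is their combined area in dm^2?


1153 dm^2


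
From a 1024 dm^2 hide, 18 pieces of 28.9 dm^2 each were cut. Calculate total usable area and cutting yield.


Total usable = 18 x 28.9 = 520.2 dm^2
Yield = 520.2 / 1024 x 100 = 50.8%


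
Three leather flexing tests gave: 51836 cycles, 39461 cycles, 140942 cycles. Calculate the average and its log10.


Average = 77413 cycles
log10 = 4.89

Average = (51836 + 39461 + 140942) / 3 = 77413 cycles
log10(77413) = 4.89


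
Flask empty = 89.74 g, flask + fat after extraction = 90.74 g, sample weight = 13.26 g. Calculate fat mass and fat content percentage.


Fat mass = 90.74 - 89.74 = 1.00 g
Fat% = 1.00 / 13.26 x 100 = 7.5%


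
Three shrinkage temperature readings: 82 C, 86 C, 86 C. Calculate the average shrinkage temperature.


84.7 C

Average = (82 + 86 + 86) / 3
Average = 254 / 3 = 84.7 C


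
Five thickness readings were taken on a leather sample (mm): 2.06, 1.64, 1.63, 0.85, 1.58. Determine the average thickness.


Sum = 2.06 + 1.64 + 1.63 + 0.85 + 1.58 = 7.76
Average = 7.76 / 5 = 1.55 mm


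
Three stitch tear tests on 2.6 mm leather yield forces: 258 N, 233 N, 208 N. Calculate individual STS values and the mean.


STS1 = 258 / 2.6 = 99.2 N/mm
STS2 = 233 / 2.6 = 89.6 N/mm
STS3 = 208 / 2.6 = 80.0 N/mm
Mean = (99.2 + 89.6 + 80.0) / 3 = 89.6 N/mm


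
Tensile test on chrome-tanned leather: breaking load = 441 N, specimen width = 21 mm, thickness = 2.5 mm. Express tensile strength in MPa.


8.40 MPa


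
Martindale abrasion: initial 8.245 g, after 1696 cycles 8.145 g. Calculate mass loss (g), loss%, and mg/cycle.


Mass loss = 0.100 g
Loss = 1.21%
Rate = 0.059 mg/cycle

Loss = 8.245 - 8.145 = 0.100 g
Loss% = 0.100 / 8.245 x 100 = 1.21%
Rate = 0.100 / 1696 x 1000 = 0.059 mg/cycle


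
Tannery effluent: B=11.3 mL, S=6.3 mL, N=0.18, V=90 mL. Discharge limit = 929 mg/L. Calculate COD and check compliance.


COD = (11.3 - 6.3) x 0.18 x 8000 / 90 = 80.0 mg/L
Limit: 929 mg/L
Compliant: Yes


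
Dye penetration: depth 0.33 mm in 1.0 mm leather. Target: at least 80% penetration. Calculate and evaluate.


Penetration = 33.0%
Meets target: No

Penetration = 0.33 / 1.0 x 100 = 33.0%
Target: 80%
Meets target: No


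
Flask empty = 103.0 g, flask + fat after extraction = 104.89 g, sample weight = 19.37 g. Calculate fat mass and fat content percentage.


Fat mass = 104.89 - 103.0 = 1.89 g
Fat% = 1.89 / 19.37 x 100 = 9.8%


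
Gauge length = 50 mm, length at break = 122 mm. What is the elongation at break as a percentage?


144.0%

Extension = 122 - 50 = 72 mm
Elongation = 72 / 50 x 100 = 144.0%


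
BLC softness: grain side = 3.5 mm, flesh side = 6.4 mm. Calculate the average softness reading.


4.95 mm


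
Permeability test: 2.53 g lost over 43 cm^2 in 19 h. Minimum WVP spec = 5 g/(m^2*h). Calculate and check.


WVP = 30.97 g/(m^2*h)
Meets specification: Yes


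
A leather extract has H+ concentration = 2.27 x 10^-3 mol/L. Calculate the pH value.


pH = -log10[H+]
pH = -log10(2.27 x 10^-3) = 2.64


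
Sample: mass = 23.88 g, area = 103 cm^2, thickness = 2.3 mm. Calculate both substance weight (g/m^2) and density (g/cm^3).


SW = 23.88 / 103 x 10000 = 2318.4 g/m^2
Volume = 103 x 2.3 / 10 = 23.69 cm^3
Density = 23.88 / 23.69 = 1.008 g/cm^3


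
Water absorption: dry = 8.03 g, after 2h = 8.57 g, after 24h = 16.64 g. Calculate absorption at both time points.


2h absorption = 6.7%
24h absorption = 107.2%


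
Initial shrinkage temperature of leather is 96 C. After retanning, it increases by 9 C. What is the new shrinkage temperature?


105 C


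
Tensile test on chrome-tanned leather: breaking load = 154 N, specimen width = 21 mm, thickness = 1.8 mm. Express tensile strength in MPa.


Cross-section = 21 x 1.8 = 37.8 mm^2
TS = 154 / 37.8 = 4.07 MPa
(1 N/mm^2 = 1 MPa)


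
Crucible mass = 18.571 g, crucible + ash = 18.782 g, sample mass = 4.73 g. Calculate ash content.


Ash mass = 0.211 g
Ash content = 4.46%

Ash mass = 18.782 - 18.571 = 0.211 g
Ash% = 0.211 / 4.73 x 100 = 4.46%


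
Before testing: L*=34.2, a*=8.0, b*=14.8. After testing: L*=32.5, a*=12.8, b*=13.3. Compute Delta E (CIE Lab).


dL = 32.5 - 34.2 = -1.7
da = 12.8 - 8.0 = 4.8
db = 13.3 - 14.8 = -1.5
dE = sqrt((-1.7)^2 + (4.8)^2 + (-1.5)^2) = 5.31


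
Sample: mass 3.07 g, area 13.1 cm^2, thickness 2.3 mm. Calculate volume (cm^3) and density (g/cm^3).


Volume = 3.013 cm^3
Density = 1.019 g/cm^3

Thickness in cm = 2.3 / 10 = 0.23 cm
Volume = 13.1 x 0.23 = 3.013 cm^3
Density = 3.07 / 3.013 = 1.019 g/cm^3


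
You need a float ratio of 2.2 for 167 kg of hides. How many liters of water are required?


367.4 L


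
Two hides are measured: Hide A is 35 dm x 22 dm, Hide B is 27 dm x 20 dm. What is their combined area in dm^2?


1310 dm^2


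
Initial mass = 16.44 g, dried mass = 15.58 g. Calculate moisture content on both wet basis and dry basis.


Wet basis = 5.2%
Dry basis = 5.5%

Moisture lost = 16.44 - 15.58 = 0.86 g
Wet basis MC = 0.86 / 16.44 x 100 = 5.2%
Dry basis MC = 0.86 / 15.58 x 100 = 5.5%


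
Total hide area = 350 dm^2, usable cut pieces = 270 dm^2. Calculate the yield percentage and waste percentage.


Yield = 270 / 350 x 100 = 77.1%
Waste = 350 - 270 = 80 dm^2
Waste% = 100 - 77.1 = 22.9%


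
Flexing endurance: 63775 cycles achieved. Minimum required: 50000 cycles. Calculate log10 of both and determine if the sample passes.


Achieved: log10 = 4.80
Required: log10 = 4.70
Passes: Yes

log10(63775) = 4.80
log10(50000) = 4.70
Passes: Yes


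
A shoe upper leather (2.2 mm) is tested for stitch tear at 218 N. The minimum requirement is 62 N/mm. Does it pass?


STS = 218 / 2.2 = 99.1 N/mm
Minimum required: 62 N/mm
Passes: Yes


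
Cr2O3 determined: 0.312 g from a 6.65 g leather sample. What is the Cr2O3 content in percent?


Cr2O3% = 0.312 / 6.65 x 100
Cr2O3% = 4.69%


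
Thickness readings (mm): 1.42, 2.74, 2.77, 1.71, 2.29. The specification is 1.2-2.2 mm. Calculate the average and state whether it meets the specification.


Sum = 10.93
Average = 10.93 / 5 = 2.19 mm
Specification range: 1.2 to 2.2 mm
Within spec: Yes


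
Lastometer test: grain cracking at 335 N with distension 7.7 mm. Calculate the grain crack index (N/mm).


43.5 N/mm

Grain crack index = force / distension
Index = 335 / 7.7 = 43.5 N/mm


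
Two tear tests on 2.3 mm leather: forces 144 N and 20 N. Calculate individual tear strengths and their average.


Tear 1 = 62.6 N/mm
Tear 2 = 8.7 N/mm
Average = 35.7 N/mm

Tear 1 = 144 / 2.3 = 62.6 N/mm
Tear 2 = 20 / 2.3 = 8.7 N/mm
Average = (62.6 + 8.7) / 2 = 35.7 N/mm


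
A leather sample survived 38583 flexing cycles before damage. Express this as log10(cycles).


4.59


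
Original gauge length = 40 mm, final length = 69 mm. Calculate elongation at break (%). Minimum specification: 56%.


Elongation = 72.5%
Meets spec: Yes

Extension = 69 - 40 = 29 mm
Elongation = 29 / 40 x 100 = 72.5%
Minimum required: 56%
Meets specification: Yes


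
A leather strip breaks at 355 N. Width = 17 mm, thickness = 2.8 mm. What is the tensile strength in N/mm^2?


Cross-sectional area = 17 x 2.8 = 47.6 mm^2
Tensile strength = 355 / 47.6 = 7.46 N/mm^2


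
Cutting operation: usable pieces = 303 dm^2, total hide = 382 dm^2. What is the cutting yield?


79.3%


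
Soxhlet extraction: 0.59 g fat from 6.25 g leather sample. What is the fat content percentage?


9.4%

Fat content = 0.59 / 6.25 x 100
Fat = 9.4%


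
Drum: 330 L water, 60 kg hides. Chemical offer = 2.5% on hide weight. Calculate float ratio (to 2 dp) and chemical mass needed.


Float ratio = 330 / 60 = 5.50
Chemical = 60 x 2.5 / 100 = 1.5 kg


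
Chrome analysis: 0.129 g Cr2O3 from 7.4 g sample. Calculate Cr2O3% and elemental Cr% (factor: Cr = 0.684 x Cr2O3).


Cr2O3% = 0.129 / 7.4 x 100 = 1.74%
Cr% = 1.74 x 0.684 = 1.19%


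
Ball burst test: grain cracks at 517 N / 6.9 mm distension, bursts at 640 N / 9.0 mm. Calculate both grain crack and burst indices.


Crack index = 517 / 6.9 = 74.9 N/mm
Burst index = 640 / 9.0 = 71.1 N/mm


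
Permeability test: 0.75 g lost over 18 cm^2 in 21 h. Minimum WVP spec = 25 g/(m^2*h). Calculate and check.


WVP = 19.84 g/(m^2*h)
Meets specification: No

WVP = 0.75 / (18 x 21) x 10000 = 19.84 g/(m^2*h)
Minimum: 25 g/(m^2*h)
Meets spec: No


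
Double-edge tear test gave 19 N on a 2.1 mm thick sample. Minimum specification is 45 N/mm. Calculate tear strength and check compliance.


Tear strength = 9.0 N/mm
Compliant: No


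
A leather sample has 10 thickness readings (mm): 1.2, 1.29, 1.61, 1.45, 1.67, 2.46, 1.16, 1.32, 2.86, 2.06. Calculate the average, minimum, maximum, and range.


Sum = 17.08
Average = 17.08 / 10 = 1.71 mm
Minimum = 1.16 mm
Maximum = 2.86 mm
Range = 2.86 - 1.16 = 1.70 mm


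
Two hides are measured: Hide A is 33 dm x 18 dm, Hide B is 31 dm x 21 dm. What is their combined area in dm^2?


Hide A area = 33 x 18 = 594 dm^2
Hide B area = 31 x 21 = 651 dm^2
Total = 594 + 651 = 1245 dm^2


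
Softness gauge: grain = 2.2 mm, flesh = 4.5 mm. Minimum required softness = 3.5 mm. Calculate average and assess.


Average softness = 3.35 mm
Meets requirement: No

Average = (2.2 + 4.5) / 2 = 3.35 mm
Minimum = 3.5 mm
Meets requirement: No


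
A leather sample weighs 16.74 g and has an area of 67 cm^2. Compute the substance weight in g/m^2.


Substance weight = mass / area x 10000
SW = 16.74 / 67 x 10000
SW = 2498.5 g/m^2


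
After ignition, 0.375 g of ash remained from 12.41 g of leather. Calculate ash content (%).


3.02%


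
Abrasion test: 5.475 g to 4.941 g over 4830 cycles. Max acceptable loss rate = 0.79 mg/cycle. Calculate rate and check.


Loss = 5.475 - 4.941 = 0.534 g
Rate = 0.534 g / 4830 cycles x 1000 = 0.111 mg/cycle
Max = 0.79 mg/cycle
Passes: Yes


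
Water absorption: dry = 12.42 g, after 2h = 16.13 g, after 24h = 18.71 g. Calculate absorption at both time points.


WA (2h) = (16.13 - 12.42) / 12.42 x 100 = 29.9%
WA (24h) = (18.71 - 12.42) / 12.42 x 100 = 50.6%


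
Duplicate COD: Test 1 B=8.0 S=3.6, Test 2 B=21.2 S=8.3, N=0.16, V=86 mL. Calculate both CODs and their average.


COD1 = (8.0 - 3.6) x 0.16 x 8000 / 86 = 65.5 mg/L
COD2 = (21.2 - 8.3) x 0.16 x 8000 / 86 = 192.0 mg/L
Average = (65.5 + 192.0) / 2 = 128.8 mg/L


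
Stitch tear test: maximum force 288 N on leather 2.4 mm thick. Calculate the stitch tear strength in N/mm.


120.0 N/mm

Stitch tear strength = force / thickness
STS = 288 / 2.4 = 120.0 N/mm


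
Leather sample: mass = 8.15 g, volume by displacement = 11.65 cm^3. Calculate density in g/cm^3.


0.700 g/cm^3

Density = mass / volume
Density = 8.15 / 11.65 = 0.700 g/cm^3


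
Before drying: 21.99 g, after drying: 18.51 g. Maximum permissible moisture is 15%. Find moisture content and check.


MC = (21.99 - 18.51) / 21.99 x 100 = 15.8%
Maximum: 15%
Acceptable: No


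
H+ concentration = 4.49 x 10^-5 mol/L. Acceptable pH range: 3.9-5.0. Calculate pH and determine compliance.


pH = 4.35
Compliant: Yes

pH = -log10(4.49 x 10^-5) = 4.35
Range: 3.9 to 5.0
Compliant: Yes


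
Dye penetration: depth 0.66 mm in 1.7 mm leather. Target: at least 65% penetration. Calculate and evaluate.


Penetration = 38.8%
Meets target: No

Penetration = 0.66 / 1.7 x 100 = 38.8%
Target: 65%
Meets target: No


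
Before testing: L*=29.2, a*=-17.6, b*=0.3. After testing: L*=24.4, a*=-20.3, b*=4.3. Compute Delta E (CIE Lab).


dL = 24.4 - 29.2 = -4.8
da = -20.3 - (-17.6) = -2.7
db = 4.3 - 0.3 = 4.0
dE = sqrt((-4.8)^2 + (-2.7)^2 + (4.0)^2) = 6.81


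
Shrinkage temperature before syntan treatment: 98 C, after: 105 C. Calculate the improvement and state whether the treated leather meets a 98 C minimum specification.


Improvement = 105 - 98 = 7 C
Spec check: 105 C >= 98 C? Yes


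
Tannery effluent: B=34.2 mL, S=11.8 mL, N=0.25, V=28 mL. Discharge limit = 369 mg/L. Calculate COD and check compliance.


COD = (34.2 - 11.8) x 0.25 x 8000 / 28 = 1600.0 mg/L
Limit: 369 mg/L
Compliant: No


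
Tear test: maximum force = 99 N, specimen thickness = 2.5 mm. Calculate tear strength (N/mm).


39.6 N/mm

Tear strength = force / thickness
Tear = 99 / 2.5 = 39.6 N/mm


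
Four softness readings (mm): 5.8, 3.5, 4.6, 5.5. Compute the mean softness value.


4.85 mm


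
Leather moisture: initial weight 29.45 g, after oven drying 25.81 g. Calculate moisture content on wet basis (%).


Moisture = 29.45 - 25.81 = 3.64 g
MC = 3.64 / 29.45 x 100 = 12.4%


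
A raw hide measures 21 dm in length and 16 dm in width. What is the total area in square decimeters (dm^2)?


Area = length x width
Area = 21 x 16 = 336 dm^2


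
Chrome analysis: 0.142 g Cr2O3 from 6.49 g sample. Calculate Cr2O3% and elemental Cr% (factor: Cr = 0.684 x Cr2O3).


Cr2O3% = 0.142 / 6.49 x 100 = 2.19%
Cr% = 2.19 x 0.684 = 1.50%


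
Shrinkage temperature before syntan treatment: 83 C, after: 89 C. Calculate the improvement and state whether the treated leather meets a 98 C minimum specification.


Improvement = 89 - 83 = 6 C
Spec check: 89 C >= 98 C? No


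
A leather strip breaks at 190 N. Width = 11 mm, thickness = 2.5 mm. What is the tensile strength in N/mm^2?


6.91 N/mm^2

Cross-sectional area = 11 x 2.5 = 27.5 mm^2
Tensile strength = 190 / 27.5 = 6.91 N/mm^2


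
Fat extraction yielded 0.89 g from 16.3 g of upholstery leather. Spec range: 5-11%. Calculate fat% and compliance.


Fat% = 0.89 / 16.3 x 100 = 5.5%
Spec range: 5-11%
Compliant: Yes


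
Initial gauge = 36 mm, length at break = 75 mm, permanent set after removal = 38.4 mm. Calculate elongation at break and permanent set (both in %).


Elongation at break = (75 - 36) / 36 x 100 = 108.3%
Permanent set = (38.4 - 36) / 36 x 100 = 6.7%


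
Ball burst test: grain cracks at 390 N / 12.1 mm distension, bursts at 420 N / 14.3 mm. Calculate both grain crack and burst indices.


Crack index = 32.2 N/mm
Burst index = 29.4 N/mm


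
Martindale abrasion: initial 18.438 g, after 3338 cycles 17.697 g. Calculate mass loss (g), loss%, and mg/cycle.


Loss = 18.438 - 17.697 = 0.741 g
Loss% = 0.741 / 18.438 x 100 = 4.02%
Rate = 0.741 / 3338 x 1000 = 0.222 mg/cycle


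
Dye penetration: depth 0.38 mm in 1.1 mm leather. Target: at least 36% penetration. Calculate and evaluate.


Penetration = 0.38 / 1.1 x 100 = 34.5%
Target: 36%
Meets target: No


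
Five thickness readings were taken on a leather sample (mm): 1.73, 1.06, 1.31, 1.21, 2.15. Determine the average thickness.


1.49 mm


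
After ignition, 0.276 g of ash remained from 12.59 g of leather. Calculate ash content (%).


2.19%

Ash% = 0.276 / 12.59 x 100
Ash% = 2.19%


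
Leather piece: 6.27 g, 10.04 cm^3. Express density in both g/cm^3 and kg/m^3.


0.625 g/cm^3
625 kg/m^3

Density = 6.27 / 10.04 = 0.625 g/cm^3
Convert: 0.625 x 1000 = 625 kg/m^3


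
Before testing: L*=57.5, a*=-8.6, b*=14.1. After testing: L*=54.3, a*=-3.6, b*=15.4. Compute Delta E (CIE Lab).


Delta E = 6.08


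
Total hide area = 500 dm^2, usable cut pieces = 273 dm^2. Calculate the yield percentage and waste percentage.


Yield = 54.6%
Waste = 45.4%


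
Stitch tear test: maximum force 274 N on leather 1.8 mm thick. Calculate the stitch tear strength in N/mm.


Stitch tear strength = force / thickness
STS = 274 / 1.8 = 152.2 N/mm


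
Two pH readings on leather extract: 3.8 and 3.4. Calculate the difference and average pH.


Difference = 0.4
Average pH = 3.60

Difference = |3.8 - 3.4| = 0.4
Average = (3.8 + 3.4) / 2 = 3.60


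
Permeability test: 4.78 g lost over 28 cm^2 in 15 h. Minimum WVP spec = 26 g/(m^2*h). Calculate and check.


WVP = 4.78 / (28 x 15) x 10000 = 113.81 g/(m^2*h)
Minimum: 26 g/(m^2*h)
Meets spec: Yes


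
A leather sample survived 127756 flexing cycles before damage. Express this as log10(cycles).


5.11


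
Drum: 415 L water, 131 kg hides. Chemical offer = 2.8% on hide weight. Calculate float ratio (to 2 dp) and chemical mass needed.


Float ratio = 415 / 131 = 3.17
Chemical = 131 x 2.8 / 100 = 3.668 kg


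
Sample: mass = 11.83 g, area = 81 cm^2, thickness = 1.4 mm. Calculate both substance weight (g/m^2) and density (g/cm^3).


SW = 11.83 / 81 x 10000 = 1460.5 g/m^2
Volume = 81 x 1.4 / 10 = 11.34 cm^3
Density = 11.83 / 11.34 = 1.043 g/cm^3


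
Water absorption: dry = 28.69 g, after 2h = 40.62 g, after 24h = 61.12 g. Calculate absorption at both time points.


2h absorption = 41.6%
24h absorption = 113.0%


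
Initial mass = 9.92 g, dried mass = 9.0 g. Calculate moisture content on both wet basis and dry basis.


Moisture lost = 9.92 - 9.0 = 0.92 g
Wet basis MC = 0.92 / 9.92 x 100 = 9.3%
Dry basis MC = 0.92 / 9.0 x 100 = 10.2%


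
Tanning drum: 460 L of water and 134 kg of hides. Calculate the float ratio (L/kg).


3.4

Float ratio = water / hide weight
Ratio = 460 / 134 = 3.4


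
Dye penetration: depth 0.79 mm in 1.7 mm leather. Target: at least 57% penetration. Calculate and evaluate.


Penetration = 46.5%
Meets target: No

Penetration = 0.79 / 1.7 x 100 = 46.5%
Target: 57%
Meets target: No


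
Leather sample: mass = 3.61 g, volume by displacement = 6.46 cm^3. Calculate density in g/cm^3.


Density = mass / volume
Density = 3.61 / 6.46 = 0.559 g/cm^3


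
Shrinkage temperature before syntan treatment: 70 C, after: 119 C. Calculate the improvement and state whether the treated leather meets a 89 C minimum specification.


Improvement = 49 C
Meets 89 C spec: Yes

Improvement = 119 - 70 = 49 C
Spec check: 119 C >= 89 C? Yes


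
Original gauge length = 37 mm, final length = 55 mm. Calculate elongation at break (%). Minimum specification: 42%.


Extension = 55 - 37 = 18 mm
Elongation = 18 / 37 x 100 = 48.6%
Minimum required: 42%
Meets specification: Yes


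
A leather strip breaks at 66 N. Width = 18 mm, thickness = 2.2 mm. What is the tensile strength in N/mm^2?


1.67 N/mm^2

Cross-sectional area = 18 x 2.2 = 39.6 mm^2
Tensile strength = 66 / 39.6 = 1.67 N/mm^2


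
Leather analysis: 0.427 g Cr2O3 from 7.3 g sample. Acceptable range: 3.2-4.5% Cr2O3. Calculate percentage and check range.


Cr2O3% = 0.427 / 7.3 x 100 = 5.85%
Acceptable range: 3.2 to 4.5%
Within range: No


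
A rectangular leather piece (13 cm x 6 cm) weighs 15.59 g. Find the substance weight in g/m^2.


Area = 13 x 6 = 78 cm^2
SW = 15.59 / 78 x 10000 = 1998.7 g/m^2


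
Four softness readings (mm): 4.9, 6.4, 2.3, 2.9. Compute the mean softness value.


4.13 mm


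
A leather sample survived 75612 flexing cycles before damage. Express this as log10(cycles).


4.88


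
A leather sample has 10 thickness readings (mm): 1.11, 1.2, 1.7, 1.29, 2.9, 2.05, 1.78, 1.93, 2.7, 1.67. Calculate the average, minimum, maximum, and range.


Average = 1.83 mm
Min = 1.11 mm
Max = 2.9 mm
Range = 1.79 mm

Sum = 18.33
Average = 18.33 / 10 = 1.83 mm
Minimum = 1.11 mm
Maximum = 2.9 mm
Range = 2.9 - 1.11 = 1.79 mm


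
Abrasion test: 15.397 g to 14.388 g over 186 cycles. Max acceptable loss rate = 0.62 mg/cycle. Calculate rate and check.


Rate = 5.425 mg/cycle
Passes: No


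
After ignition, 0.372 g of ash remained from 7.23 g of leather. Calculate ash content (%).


5.15%

Ash% = 0.372 / 7.23 x 100
Ash% = 5.15%


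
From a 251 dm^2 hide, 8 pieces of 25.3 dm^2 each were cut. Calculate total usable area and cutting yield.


Usable area = 202.4 dm^2
Yield = 80.6%


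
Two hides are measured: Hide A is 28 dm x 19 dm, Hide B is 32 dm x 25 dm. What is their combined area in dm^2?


1332 dm^2

Hide A area = 28 x 19 = 532 dm^2
Hide B area = 32 x 25 = 800 dm^2
Total = 532 + 800 = 1332 dm^2


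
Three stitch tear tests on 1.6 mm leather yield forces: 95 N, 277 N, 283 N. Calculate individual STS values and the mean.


STS1 = 59.4 N/mm
STS2 = 173.1 N/mm
STS3 = 176.9 N/mm
Mean = 136.5 N/mm


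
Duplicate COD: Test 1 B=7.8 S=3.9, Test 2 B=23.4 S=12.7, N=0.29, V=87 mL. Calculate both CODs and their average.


COD1 = (7.8 - 3.9) x 0.29 x 8000 / 87 = 104.0 mg/L
COD2 = (23.4 - 12.7) x 0.29 x 8000 / 87 = 285.3 mg/L
Average = (104.0 + 285.3) / 2 = 194.7 mg/L


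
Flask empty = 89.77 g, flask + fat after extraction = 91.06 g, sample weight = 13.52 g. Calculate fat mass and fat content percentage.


Fat mass = 91.06 - 89.77 = 1.29 g
Fat% = 1.29 / 13.52 x 100 = 9.5%


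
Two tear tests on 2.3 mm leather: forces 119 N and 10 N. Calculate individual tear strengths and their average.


Tear 1 = 119 / 2.3 = 51.7 N/mm
Tear 2 = 10 / 2.3 = 4.3 N/mm
Average = (51.7 + 4.3) / 2 = 28.0 N/mm


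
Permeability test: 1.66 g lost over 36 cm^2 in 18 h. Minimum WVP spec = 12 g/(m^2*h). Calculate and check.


WVP = 25.62 g/(m^2*h)
Meets specification: Yes

WVP = 1.66 / (36 x 18) x 10000 = 25.62 g/(m^2*h)
Minimum: 12 g/(m^2*h)
Meets spec: Yes


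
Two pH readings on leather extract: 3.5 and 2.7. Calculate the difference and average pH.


Difference = 0.8
Average pH = 3.10


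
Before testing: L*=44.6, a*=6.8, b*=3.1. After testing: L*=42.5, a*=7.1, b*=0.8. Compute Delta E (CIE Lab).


Delta E = 3.13

dL = 42.5 - 44.6 = -2.1
da = 7.1 - 6.8 = 0.3
db = 0.8 - 3.1 = -2.3
dE = sqrt((-2.1)^2 + (0.3)^2 + (-2.3)^2) = 3.13


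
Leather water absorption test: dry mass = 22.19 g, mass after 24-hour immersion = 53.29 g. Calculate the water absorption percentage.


140.2%

Water absorbed = 53.29 - 22.19 = 31.10 g
WA% = 31.10 / 22.19 x 100 = 140.2%


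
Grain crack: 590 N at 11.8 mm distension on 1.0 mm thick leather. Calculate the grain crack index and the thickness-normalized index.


Crack index = 50.0 N/mm
Normalized index = 50.0 N/mm per mm


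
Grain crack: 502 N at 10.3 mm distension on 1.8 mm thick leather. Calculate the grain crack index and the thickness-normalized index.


Crack index = 48.7 N/mm
Normalized index = 27.1 N/mm per mm

Crack index = 502 / 10.3 = 48.7 N/mm
Normalized = 48.7 / 1.8 = 27.1 N/mm per mm


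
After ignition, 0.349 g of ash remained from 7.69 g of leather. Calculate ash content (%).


4.54%


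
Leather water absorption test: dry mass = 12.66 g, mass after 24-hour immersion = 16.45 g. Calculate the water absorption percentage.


29.9%

Water absorbed = 16.45 - 12.66 = 3.79 g
WA% = 3.79 / 12.66 x 100 = 29.9%


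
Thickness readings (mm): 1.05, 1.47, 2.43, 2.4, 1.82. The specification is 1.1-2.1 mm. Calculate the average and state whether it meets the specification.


Average = 1.83 mm
Within specification: Yes

Sum = 9.17
Average = 9.17 / 5 = 1.83 mm
Specification range: 1.1 to 2.1 mm
Within spec: Yes


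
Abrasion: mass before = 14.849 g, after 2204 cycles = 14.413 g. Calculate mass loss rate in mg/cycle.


0.198 mg/cycle

Mass loss = 14.849 - 14.413 = 0.436 g
Rate = 0.436 / 2204 x 1000 = 0.198 mg/cycle


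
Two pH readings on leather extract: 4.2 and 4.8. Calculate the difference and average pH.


Difference = 0.6
Average pH = 4.50


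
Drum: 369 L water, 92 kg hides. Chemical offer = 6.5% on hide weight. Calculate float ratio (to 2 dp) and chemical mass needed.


Float ratio = 369 / 92 = 4.01
Chemical = 92 x 6.5 / 100 = 5.98 kg


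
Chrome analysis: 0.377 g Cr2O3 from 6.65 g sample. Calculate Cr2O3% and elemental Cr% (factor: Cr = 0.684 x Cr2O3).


Cr2O3% = 0.377 / 6.65 x 100 = 5.67%
Cr% = 5.67 x 0.684 = 3.88%


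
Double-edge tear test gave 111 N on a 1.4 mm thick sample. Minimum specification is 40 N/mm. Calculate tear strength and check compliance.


Tear strength = 79.3 N/mm
Compliant: Yes


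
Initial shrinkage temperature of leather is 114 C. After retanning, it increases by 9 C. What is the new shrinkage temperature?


123 C

New Ts = 114 + 9 = 123 C


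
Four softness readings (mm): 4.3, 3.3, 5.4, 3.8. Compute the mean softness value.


4.20 mm


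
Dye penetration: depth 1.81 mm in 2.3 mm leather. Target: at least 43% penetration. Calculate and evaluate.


Penetration = 1.81 / 2.3 x 100 = 78.7%
Target: 43%
Meets target: Yes


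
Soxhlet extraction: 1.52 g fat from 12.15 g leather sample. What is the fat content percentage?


12.5%


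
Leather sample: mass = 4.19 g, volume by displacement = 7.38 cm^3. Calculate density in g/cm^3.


0.568 g/cm^3


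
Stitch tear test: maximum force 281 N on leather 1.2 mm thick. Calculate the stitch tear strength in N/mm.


234.2 N/mm

Stitch tear strength = force / thickness
STS = 281 / 1.2 = 234.2 N/mm


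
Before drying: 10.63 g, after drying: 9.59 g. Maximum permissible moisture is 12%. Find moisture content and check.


Moisture content = 9.8%
Acceptable: Yes


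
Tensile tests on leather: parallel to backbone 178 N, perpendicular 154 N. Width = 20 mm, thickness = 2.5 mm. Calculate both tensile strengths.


Parallel = 3.56 N/mm^2
Perpendicular = 3.08 N/mm^2


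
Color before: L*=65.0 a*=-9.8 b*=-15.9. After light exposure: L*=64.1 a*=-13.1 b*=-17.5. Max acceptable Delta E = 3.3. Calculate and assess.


Delta E = 3.78
Passes: No


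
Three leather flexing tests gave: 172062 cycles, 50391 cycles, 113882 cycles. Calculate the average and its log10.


Average = 112112 cycles
log10 = 5.05


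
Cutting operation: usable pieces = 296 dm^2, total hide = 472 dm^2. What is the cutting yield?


62.7%

Yield = usable / total x 100
Yield = 296 / 472 x 100 = 62.7%


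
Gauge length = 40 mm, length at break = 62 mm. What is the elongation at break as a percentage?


Extension = 62 - 40 = 22 mm
Elongation = 22 / 40 x 100 = 55.0%


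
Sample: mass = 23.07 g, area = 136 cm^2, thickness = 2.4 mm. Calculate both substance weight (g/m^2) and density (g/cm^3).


SW = 23.07 / 136 x 10000 = 1696.3 g/m^2
Volume = 136 x 2.4 / 10 = 32.64 cm^3
Density = 23.07 / 32.64 = 0.707 g/cm^3


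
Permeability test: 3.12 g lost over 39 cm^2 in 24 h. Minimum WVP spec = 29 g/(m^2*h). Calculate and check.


WVP = 33.33 g/(m^2*h)
Meets specification: Yes

WVP = 3.12 / (39 x 24) x 10000 = 33.33 g/(m^2*h)
Minimum: 29 g/(m^2*h)
Meets spec: Yes


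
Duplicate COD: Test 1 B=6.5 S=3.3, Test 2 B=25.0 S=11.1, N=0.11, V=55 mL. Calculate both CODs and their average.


COD1 = 51.2 mg/L
COD2 = 222.4 mg/L
Average = 136.8 mg/L


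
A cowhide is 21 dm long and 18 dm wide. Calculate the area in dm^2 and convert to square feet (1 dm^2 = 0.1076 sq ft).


Area = 21 x 18 = 378 dm^2
Conversion: 378 x 0.1076 = 40.67 sq ft


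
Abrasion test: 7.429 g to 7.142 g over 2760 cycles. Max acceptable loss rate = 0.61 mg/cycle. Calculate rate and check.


Rate = 0.104 mg/cycle
Passes: Yes

Loss = 7.429 - 7.142 = 0.287 g
Rate = 0.287 g / 2760 cycles x 1000 = 0.104 mg/cycle
Max = 0.61 mg/cycle
Passes: Yes


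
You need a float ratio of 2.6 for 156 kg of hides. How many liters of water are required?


Water = hide weight x target ratio
Water = 156 x 2.6 = 405.6 L


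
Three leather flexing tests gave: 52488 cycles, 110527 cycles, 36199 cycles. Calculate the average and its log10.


Average = (52488 + 110527 + 36199) / 3 = 66405 cycles
log10(66405) = 4.82


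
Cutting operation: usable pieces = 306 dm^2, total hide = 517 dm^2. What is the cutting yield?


Yield = usable / total x 100
Yield = 306 / 517 x 100 = 59.2%


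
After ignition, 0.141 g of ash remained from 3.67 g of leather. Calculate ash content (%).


3.84%

Ash% = 0.141 / 3.67 x 100
Ash% = 3.84%


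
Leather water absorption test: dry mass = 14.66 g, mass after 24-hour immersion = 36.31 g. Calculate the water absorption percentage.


Water absorbed = 36.31 - 14.66 = 21.65 g
WA% = 21.65 / 14.66 x 100 = 147.7%


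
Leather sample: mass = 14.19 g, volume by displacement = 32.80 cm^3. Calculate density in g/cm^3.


Density = mass / volume
Density = 14.19 / 32.80 = 0.433 g/cm^3


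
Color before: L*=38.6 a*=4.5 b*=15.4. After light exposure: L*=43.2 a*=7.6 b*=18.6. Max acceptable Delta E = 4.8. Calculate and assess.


Delta E = 6.40
Passes: No

dL = 4.6, da = 3.1, db = 3.2
dE = sqrt((4.6)^2 + (3.1)^2 + (3.2)^2) = 6.40
Max = 4.8
Passes: No


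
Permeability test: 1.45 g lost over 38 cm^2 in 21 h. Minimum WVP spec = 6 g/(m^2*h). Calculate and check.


WVP = 18.17 g/(m^2*h)
Meets specification: Yes


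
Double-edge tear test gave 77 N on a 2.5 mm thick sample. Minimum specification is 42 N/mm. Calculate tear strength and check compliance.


Tear strength = 30.8 N/mm
Compliant: No

Tear strength = 77 / 2.5 = 30.8 N/mm
Required minimum = 42 N/mm
Compliant: No


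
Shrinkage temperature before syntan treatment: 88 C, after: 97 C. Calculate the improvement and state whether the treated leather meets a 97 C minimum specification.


Improvement = 97 - 88 = 9 C
Spec check: 97 C >= 97 C? Yes


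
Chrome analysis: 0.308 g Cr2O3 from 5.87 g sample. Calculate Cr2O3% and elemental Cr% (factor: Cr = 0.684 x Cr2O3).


Cr2O3% = 0.308 / 5.87 x 100 = 5.25%
Cr% = 5.25 x 0.684 = 3.59%


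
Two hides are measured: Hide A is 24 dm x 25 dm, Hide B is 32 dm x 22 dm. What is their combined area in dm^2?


Hide A area = 24 x 25 = 600 dm^2
Hide B area = 32 x 22 = 704 dm^2
Total = 600 + 704 = 1304 dm^2
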